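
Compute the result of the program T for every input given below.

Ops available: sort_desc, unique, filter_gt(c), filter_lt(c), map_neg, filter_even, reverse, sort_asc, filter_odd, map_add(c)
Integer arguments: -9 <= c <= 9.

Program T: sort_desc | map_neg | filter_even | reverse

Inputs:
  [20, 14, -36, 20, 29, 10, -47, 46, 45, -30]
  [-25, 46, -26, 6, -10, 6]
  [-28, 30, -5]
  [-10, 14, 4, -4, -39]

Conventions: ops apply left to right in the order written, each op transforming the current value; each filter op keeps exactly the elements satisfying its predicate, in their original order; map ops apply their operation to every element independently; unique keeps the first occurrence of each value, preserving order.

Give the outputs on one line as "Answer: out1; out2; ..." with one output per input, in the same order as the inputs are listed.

Execution, op by op:
  [20, 14, -36, 20, 29, 10, -47, 46, 45, -30] -> [46, 45, 29, 20, 20, 14, 10, -30, -36, -47] -> [-46, -45, -29, -20, -20, -14, -10, 30, 36, 47] -> [-46, -20, -20, -14, -10, 30, 36] -> [36, 30, -10, -14, -20, -20, -46]
  [-25, 46, -26, 6, -10, 6] -> [46, 6, 6, -10, -25, -26] -> [-46, -6, -6, 10, 25, 26] -> [-46, -6, -6, 10, 26] -> [26, 10, -6, -6, -46]
  [-28, 30, -5] -> [30, -5, -28] -> [-30, 5, 28] -> [-30, 28] -> [28, -30]
  [-10, 14, 4, -4, -39] -> [14, 4, -4, -10, -39] -> [-14, -4, 4, 10, 39] -> [-14, -4, 4, 10] -> [10, 4, -4, -14]

[36, 30, -10, -14, -20, -20, -46]; [26, 10, -6, -6, -46]; [28, -30]; [10, 4, -4, -14]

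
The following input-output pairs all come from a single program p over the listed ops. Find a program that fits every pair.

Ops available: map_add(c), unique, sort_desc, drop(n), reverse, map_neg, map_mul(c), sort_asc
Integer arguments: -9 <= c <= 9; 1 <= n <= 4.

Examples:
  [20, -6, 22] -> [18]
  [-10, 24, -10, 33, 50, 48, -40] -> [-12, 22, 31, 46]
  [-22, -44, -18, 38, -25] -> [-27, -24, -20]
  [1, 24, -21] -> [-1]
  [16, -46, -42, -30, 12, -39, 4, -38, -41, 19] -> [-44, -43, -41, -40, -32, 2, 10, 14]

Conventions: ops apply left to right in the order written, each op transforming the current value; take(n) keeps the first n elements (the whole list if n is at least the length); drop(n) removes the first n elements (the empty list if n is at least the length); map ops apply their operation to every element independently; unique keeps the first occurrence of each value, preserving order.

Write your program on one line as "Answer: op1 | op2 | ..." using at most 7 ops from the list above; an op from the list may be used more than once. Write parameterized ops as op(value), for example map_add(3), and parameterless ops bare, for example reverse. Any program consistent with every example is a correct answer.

sort_desc | drop(1) | unique | reverse | map_add(-2) | drop(1)

Check, running the answer program on each example:
  [20, -6, 22] -> [22, 20, -6] -> [20, -6] -> [20, -6] -> [-6, 20] -> [-8, 18] -> [18]
  [-10, 24, -10, 33, 50, 48, -40] -> [50, 48, 33, 24, -10, -10, -40] -> [48, 33, 24, -10, -10, -40] -> [48, 33, 24, -10, -40] -> [-40, -10, 24, 33, 48] -> [-42, -12, 22, 31, 46] -> [-12, 22, 31, 46]
  [-22, -44, -18, 38, -25] -> [38, -18, -22, -25, -44] -> [-18, -22, -25, -44] -> [-18, -22, -25, -44] -> [-44, -25, -22, -18] -> [-46, -27, -24, -20] -> [-27, -24, -20]
  [1, 24, -21] -> [24, 1, -21] -> [1, -21] -> [1, -21] -> [-21, 1] -> [-23, -1] -> [-1]
  [16, -46, -42, -30, 12, -39, 4, -38, -41, 19] -> [19, 16, 12, 4, -30, -38, -39, -41, -42, -46] -> [16, 12, 4, -30, -38, -39, -41, -42, -46] -> [16, 12, 4, -30, -38, -39, -41, -42, -46] -> [-46, -42, -41, -39, -38, -30, 4, 12, 16] -> [-48, -44, -43, -41, -40, -32, 2, 10, 14] -> [-44, -43, -41, -40, -32, 2, 10, 14]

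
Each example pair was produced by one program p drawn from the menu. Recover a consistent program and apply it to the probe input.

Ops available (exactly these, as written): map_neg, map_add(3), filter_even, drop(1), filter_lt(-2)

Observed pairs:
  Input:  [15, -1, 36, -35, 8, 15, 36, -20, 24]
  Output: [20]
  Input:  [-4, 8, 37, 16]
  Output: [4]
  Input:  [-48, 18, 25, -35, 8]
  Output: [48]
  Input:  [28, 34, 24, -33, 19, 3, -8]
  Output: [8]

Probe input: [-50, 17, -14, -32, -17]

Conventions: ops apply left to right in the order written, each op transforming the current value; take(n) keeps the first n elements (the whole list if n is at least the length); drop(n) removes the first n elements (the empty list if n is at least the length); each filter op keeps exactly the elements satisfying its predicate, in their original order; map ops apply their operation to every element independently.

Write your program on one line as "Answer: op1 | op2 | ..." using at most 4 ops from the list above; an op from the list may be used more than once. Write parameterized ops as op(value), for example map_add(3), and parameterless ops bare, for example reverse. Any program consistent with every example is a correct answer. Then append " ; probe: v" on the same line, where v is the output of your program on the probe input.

filter_lt(-2) | filter_even | map_neg ; probe: [50, 14, 32]

Check, running the answer program on each example:
  [15, -1, 36, -35, 8, 15, 36, -20, 24] -> [-35, -20] -> [-20] -> [20]
  [-4, 8, 37, 16] -> [-4] -> [-4] -> [4]
  [-48, 18, 25, -35, 8] -> [-48, -35] -> [-48] -> [48]
  [28, 34, 24, -33, 19, 3, -8] -> [-33, -8] -> [-8] -> [8]
  probe: [-50, 17, -14, -32, -17] -> [-50, -14, -32, -17] -> [-50, -14, -32] -> [50, 14, 32]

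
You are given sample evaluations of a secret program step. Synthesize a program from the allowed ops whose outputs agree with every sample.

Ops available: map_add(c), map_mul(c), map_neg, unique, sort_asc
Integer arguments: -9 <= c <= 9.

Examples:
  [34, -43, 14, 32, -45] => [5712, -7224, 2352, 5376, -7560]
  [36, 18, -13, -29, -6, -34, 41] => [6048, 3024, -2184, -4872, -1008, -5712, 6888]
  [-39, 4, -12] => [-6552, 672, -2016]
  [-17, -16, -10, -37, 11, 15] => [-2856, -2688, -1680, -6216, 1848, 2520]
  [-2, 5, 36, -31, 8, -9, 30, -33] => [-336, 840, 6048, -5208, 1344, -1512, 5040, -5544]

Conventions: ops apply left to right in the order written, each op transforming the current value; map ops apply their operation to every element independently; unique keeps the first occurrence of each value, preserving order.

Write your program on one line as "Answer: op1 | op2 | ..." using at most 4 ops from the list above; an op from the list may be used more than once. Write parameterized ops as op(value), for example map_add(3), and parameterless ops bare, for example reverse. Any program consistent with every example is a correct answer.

map_mul(7) | map_mul(6) | map_mul(4)

Check, running the answer program on each example:
  [34, -43, 14, 32, -45] -> [238, -301, 98, 224, -315] -> [1428, -1806, 588, 1344, -1890] -> [5712, -7224, 2352, 5376, -7560]
  [36, 18, -13, -29, -6, -34, 41] -> [252, 126, -91, -203, -42, -238, 287] -> [1512, 756, -546, -1218, -252, -1428, 1722] -> [6048, 3024, -2184, -4872, -1008, -5712, 6888]
  [-39, 4, -12] -> [-273, 28, -84] -> [-1638, 168, -504] -> [-6552, 672, -2016]
  [-17, -16, -10, -37, 11, 15] -> [-119, -112, -70, -259, 77, 105] -> [-714, -672, -420, -1554, 462, 630] -> [-2856, -2688, -1680, -6216, 1848, 2520]
  [-2, 5, 36, -31, 8, -9, 30, -33] -> [-14, 35, 252, -217, 56, -63, 210, -231] -> [-84, 210, 1512, -1302, 336, -378, 1260, -1386] -> [-336, 840, 6048, -5208, 1344, -1512, 5040, -5544]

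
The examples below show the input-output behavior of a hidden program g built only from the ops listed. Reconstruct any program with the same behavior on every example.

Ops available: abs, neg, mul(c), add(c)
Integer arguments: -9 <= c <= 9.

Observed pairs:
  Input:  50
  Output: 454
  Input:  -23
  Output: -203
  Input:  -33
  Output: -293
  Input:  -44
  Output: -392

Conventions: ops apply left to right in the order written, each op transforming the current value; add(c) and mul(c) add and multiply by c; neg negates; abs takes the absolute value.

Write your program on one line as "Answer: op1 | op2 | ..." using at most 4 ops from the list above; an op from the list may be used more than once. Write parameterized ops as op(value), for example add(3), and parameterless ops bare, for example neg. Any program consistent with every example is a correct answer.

neg | mul(9) | neg | add(4)

Check, running the answer program on each example:
  50 -> -50 -> -450 -> 450 -> 454
  -23 -> 23 -> 207 -> -207 -> -203
  -33 -> 33 -> 297 -> -297 -> -293
  -44 -> 44 -> 396 -> -396 -> -392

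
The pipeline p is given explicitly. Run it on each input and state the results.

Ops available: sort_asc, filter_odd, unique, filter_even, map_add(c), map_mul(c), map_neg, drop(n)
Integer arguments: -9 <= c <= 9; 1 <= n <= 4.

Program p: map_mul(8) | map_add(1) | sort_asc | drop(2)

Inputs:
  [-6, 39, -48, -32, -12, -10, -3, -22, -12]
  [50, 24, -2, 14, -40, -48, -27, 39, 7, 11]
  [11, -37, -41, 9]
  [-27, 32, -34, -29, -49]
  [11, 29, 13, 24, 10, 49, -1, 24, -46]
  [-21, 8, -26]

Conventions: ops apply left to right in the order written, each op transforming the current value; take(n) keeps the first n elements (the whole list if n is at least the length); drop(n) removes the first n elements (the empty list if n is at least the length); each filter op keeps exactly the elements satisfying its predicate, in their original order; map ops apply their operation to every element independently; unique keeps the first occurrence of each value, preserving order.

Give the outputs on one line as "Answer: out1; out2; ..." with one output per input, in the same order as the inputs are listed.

[-175, -95, -95, -79, -47, -23, 313]; [-215, -15, 57, 89, 113, 193, 313, 401]; [73, 89]; [-231, -215, 257]; [81, 89, 105, 193, 193, 233, 393]; [65]

Execution, op by op:
  [-6, 39, -48, -32, -12, -10, -3, -22, -12] -> [-48, 312, -384, -256, -96, -80, -24, -176, -96] -> [-47, 313, -383, -255, -95, -79, -23, -175, -95] -> [-383, -255, -175, -95, -95, -79, -47, -23, 313] -> [-175, -95, -95, -79, -47, -23, 313]
  [50, 24, -2, 14, -40, -48, -27, 39, 7, 11] -> [400, 192, -16, 112, -320, -384, -216, 312, 56, 88] -> [401, 193, -15, 113, -319, -383, -215, 313, 57, 89] -> [-383, -319, -215, -15, 57, 89, 113, 193, 313, 401] -> [-215, -15, 57, 89, 113, 193, 313, 401]
  [11, -37, -41, 9] -> [88, -296, -328, 72] -> [89, -295, -327, 73] -> [-327, -295, 73, 89] -> [73, 89]
  [-27, 32, -34, -29, -49] -> [-216, 256, -272, -232, -392] -> [-215, 257, -271, -231, -391] -> [-391, -271, -231, -215, 257] -> [-231, -215, 257]
  [11, 29, 13, 24, 10, 49, -1, 24, -46] -> [88, 232, 104, 192, 80, 392, -8, 192, -368] -> [89, 233, 105, 193, 81, 393, -7, 193, -367] -> [-367, -7, 81, 89, 105, 193, 193, 233, 393] -> [81, 89, 105, 193, 193, 233, 393]
  [-21, 8, -26] -> [-168, 64, -208] -> [-167, 65, -207] -> [-207, -167, 65] -> [65]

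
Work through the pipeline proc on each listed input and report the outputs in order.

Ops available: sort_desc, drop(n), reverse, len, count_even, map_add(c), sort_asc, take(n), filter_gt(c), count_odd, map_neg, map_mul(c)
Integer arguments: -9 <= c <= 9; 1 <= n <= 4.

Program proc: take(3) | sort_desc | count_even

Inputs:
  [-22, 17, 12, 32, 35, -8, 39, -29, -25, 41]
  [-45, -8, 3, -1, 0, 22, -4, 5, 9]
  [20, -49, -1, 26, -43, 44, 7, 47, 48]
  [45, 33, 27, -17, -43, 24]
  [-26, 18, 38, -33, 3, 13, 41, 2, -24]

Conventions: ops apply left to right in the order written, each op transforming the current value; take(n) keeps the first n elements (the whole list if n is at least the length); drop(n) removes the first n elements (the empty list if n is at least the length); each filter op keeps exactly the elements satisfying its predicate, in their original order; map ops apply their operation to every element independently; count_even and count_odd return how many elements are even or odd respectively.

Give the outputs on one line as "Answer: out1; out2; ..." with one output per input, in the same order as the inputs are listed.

Execution, op by op:
  [-22, 17, 12, 32, 35, -8, 39, -29, -25, 41] -> [-22, 17, 12] -> [17, 12, -22] -> 2
  [-45, -8, 3, -1, 0, 22, -4, 5, 9] -> [-45, -8, 3] -> [3, -8, -45] -> 1
  [20, -49, -1, 26, -43, 44, 7, 47, 48] -> [20, -49, -1] -> [20, -1, -49] -> 1
  [45, 33, 27, -17, -43, 24] -> [45, 33, 27] -> [45, 33, 27] -> 0
  [-26, 18, 38, -33, 3, 13, 41, 2, -24] -> [-26, 18, 38] -> [38, 18, -26] -> 3

2; 1; 1; 0; 3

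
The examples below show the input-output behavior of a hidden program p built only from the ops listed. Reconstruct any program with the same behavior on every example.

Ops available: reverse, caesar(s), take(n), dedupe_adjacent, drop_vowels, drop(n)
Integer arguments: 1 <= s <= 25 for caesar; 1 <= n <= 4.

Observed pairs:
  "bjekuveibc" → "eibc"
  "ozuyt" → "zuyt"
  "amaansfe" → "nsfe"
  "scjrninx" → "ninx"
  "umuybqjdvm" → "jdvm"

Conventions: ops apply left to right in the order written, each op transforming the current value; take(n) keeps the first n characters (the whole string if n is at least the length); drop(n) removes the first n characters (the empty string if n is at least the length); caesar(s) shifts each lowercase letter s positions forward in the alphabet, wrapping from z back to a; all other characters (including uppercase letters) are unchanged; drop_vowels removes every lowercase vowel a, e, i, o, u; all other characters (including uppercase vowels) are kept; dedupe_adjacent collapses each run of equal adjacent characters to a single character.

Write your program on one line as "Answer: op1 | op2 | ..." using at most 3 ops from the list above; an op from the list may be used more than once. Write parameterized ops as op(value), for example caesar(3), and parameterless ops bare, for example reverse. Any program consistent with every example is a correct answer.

reverse | take(4) | reverse

Check, running the answer program on each example:
  "bjekuveibc" -> "cbievukejb" -> "cbie" -> "eibc"
  "ozuyt" -> "tyuzo" -> "tyuz" -> "zuyt"
  "amaansfe" -> "efsnaama" -> "efsn" -> "nsfe"
  "scjrninx" -> "xninrjcs" -> "xnin" -> "ninx"
  "umuybqjdvm" -> "mvdjqbyumu" -> "mvdj" -> "jdvm"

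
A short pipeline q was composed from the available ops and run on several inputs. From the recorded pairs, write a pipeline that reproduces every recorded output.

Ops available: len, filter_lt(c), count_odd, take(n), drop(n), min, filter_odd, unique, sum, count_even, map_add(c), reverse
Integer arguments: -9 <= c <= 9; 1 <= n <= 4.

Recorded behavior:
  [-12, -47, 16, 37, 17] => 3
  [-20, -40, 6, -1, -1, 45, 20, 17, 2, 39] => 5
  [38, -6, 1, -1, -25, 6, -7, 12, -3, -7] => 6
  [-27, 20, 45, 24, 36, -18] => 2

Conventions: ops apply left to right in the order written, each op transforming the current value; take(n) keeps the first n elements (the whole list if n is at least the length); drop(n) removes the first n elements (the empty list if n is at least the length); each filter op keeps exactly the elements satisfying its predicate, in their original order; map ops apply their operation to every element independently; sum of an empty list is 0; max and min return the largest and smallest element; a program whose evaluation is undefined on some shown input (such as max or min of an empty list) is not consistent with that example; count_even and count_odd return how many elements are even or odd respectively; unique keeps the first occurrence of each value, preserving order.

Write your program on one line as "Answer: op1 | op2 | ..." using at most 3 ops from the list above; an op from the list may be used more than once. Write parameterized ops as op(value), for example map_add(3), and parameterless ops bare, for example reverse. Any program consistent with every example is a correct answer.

filter_odd | map_add(-4) | len

Check, running the answer program on each example:
  [-12, -47, 16, 37, 17] -> [-47, 37, 17] -> [-51, 33, 13] -> 3
  [-20, -40, 6, -1, -1, 45, 20, 17, 2, 39] -> [-1, -1, 45, 17, 39] -> [-5, -5, 41, 13, 35] -> 5
  [38, -6, 1, -1, -25, 6, -7, 12, -3, -7] -> [1, -1, -25, -7, -3, -7] -> [-3, -5, -29, -11, -7, -11] -> 6
  [-27, 20, 45, 24, 36, -18] -> [-27, 45] -> [-31, 41] -> 2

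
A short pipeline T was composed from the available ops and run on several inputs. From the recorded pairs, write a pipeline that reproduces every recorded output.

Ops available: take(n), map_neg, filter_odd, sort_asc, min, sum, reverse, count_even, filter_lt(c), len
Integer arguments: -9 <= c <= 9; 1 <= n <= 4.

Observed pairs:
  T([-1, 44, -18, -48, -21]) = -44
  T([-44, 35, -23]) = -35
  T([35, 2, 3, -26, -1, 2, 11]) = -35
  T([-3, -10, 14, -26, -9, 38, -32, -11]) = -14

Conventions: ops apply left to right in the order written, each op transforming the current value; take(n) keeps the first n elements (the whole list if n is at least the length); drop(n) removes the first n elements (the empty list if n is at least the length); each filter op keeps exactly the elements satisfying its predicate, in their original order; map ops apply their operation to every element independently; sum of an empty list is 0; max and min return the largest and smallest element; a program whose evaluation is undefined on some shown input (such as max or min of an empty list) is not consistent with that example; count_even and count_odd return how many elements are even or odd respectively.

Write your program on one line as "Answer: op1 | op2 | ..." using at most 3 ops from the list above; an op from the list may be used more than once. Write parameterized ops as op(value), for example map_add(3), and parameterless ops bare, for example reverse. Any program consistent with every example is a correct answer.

map_neg | take(4) | min

Check, running the answer program on each example:
  [-1, 44, -18, -48, -21] -> [1, -44, 18, 48, 21] -> [1, -44, 18, 48] -> -44
  [-44, 35, -23] -> [44, -35, 23] -> [44, -35, 23] -> -35
  [35, 2, 3, -26, -1, 2, 11] -> [-35, -2, -3, 26, 1, -2, -11] -> [-35, -2, -3, 26] -> -35
  [-3, -10, 14, -26, -9, 38, -32, -11] -> [3, 10, -14, 26, 9, -38, 32, 11] -> [3, 10, -14, 26] -> -14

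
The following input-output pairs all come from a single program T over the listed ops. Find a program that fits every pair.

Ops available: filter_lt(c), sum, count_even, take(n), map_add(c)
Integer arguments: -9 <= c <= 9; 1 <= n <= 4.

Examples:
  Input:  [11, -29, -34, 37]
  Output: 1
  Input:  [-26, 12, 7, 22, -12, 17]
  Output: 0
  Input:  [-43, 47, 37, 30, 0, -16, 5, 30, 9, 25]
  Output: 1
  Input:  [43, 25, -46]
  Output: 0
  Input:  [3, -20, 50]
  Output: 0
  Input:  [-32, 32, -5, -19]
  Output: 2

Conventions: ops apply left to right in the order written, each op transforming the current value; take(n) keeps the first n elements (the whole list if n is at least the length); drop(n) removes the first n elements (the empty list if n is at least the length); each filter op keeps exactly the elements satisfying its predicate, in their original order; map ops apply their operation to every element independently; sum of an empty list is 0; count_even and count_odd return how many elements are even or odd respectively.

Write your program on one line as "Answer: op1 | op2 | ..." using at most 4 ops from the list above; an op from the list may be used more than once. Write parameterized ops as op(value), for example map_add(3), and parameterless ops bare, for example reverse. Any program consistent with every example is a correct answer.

filter_lt(-2) | map_add(-4) | map_add(-5) | count_even

Check, running the answer program on each example:
  [11, -29, -34, 37] -> [-29, -34] -> [-33, -38] -> [-38, -43] -> 1
  [-26, 12, 7, 22, -12, 17] -> [-26, -12] -> [-30, -16] -> [-35, -21] -> 0
  [-43, 47, 37, 30, 0, -16, 5, 30, 9, 25] -> [-43, -16] -> [-47, -20] -> [-52, -25] -> 1
  [43, 25, -46] -> [-46] -> [-50] -> [-55] -> 0
  [3, -20, 50] -> [-20] -> [-24] -> [-29] -> 0
  [-32, 32, -5, -19] -> [-32, -5, -19] -> [-36, -9, -23] -> [-41, -14, -28] -> 2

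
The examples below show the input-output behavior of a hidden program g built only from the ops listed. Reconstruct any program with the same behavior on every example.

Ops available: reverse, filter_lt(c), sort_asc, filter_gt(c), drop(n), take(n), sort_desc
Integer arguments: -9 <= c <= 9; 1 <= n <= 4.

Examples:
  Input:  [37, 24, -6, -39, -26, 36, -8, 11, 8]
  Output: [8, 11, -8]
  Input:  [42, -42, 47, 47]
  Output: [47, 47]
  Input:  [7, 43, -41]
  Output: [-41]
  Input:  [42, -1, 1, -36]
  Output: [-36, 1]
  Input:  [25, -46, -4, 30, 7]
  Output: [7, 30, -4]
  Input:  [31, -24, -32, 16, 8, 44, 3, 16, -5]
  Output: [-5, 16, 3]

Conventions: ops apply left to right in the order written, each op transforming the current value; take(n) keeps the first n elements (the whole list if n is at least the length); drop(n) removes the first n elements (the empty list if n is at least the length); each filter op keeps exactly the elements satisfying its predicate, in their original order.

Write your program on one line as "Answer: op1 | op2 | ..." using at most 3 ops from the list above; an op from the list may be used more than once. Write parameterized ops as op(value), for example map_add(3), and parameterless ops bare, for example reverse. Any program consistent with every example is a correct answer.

drop(2) | reverse | take(3)

Check, running the answer program on each example:
  [37, 24, -6, -39, -26, 36, -8, 11, 8] -> [-6, -39, -26, 36, -8, 11, 8] -> [8, 11, -8, 36, -26, -39, -6] -> [8, 11, -8]
  [42, -42, 47, 47] -> [47, 47] -> [47, 47] -> [47, 47]
  [7, 43, -41] -> [-41] -> [-41] -> [-41]
  [42, -1, 1, -36] -> [1, -36] -> [-36, 1] -> [-36, 1]
  [25, -46, -4, 30, 7] -> [-4, 30, 7] -> [7, 30, -4] -> [7, 30, -4]
  [31, -24, -32, 16, 8, 44, 3, 16, -5] -> [-32, 16, 8, 44, 3, 16, -5] -> [-5, 16, 3, 44, 8, 16, -32] -> [-5, 16, 3]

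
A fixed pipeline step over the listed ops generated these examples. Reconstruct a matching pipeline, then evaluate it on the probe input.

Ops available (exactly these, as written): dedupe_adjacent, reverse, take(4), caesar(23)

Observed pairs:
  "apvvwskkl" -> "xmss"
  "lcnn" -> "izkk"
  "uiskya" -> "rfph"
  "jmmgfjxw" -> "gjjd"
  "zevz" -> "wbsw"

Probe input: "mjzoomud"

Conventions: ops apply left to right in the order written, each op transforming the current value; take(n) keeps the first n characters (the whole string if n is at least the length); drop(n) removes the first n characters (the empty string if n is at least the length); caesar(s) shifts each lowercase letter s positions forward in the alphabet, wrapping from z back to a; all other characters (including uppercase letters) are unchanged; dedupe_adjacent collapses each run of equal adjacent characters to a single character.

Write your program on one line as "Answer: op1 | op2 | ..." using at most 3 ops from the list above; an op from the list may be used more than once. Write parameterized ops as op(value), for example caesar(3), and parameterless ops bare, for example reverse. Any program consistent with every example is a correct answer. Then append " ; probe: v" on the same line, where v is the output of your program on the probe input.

caesar(23) | take(4) ; probe: "jgwl"

Check, running the answer program on each example:
  "apvvwskkl" -> "xmsstphhi" -> "xmss"
  "lcnn" -> "izkk" -> "izkk"
  "uiskya" -> "rfphvx" -> "rfph"
  "jmmgfjxw" -> "gjjdcgut" -> "gjjd"
  "zevz" -> "wbsw" -> "wbsw"
  probe: "mjzoomud" -> "jgwlljra" -> "jgwl"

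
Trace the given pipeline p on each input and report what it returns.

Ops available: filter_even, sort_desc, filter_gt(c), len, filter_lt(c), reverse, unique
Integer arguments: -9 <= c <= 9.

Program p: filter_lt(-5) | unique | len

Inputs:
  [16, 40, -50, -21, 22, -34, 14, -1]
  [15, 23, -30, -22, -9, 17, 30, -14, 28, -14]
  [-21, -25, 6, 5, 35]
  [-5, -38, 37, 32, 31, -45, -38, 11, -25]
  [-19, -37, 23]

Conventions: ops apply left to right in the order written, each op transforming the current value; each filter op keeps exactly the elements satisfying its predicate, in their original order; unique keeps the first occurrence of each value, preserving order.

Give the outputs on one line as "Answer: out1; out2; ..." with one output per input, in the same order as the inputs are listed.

Execution, op by op:
  [16, 40, -50, -21, 22, -34, 14, -1] -> [-50, -21, -34] -> [-50, -21, -34] -> 3
  [15, 23, -30, -22, -9, 17, 30, -14, 28, -14] -> [-30, -22, -9, -14, -14] -> [-30, -22, -9, -14] -> 4
  [-21, -25, 6, 5, 35] -> [-21, -25] -> [-21, -25] -> 2
  [-5, -38, 37, 32, 31, -45, -38, 11, -25] -> [-38, -45, -38, -25] -> [-38, -45, -25] -> 3
  [-19, -37, 23] -> [-19, -37] -> [-19, -37] -> 2

3; 4; 2; 3; 2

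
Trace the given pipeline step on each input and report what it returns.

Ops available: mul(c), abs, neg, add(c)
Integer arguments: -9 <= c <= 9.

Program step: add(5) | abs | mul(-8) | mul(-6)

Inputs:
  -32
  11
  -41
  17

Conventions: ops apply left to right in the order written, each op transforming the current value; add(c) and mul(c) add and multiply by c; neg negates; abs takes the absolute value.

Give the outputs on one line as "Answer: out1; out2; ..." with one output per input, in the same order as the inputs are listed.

Execution, op by op:
  -32 -> -27 -> 27 -> -216 -> 1296
  11 -> 16 -> 16 -> -128 -> 768
  -41 -> -36 -> 36 -> -288 -> 1728
  17 -> 22 -> 22 -> -176 -> 1056

1296; 768; 1728; 1056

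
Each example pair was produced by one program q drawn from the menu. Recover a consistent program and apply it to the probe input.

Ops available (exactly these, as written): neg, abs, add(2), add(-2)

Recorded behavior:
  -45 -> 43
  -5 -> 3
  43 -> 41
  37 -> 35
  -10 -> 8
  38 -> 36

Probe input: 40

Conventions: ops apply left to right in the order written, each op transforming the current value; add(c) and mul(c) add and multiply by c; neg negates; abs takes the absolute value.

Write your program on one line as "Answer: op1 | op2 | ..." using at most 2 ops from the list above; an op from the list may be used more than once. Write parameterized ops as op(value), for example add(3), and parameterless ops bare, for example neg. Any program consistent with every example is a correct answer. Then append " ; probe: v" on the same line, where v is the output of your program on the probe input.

abs | add(-2) ; probe: 38

Check, running the answer program on each example:
  -45 -> 45 -> 43
  -5 -> 5 -> 3
  43 -> 43 -> 41
  37 -> 37 -> 35
  -10 -> 10 -> 8
  38 -> 38 -> 36
  probe: 40 -> 40 -> 38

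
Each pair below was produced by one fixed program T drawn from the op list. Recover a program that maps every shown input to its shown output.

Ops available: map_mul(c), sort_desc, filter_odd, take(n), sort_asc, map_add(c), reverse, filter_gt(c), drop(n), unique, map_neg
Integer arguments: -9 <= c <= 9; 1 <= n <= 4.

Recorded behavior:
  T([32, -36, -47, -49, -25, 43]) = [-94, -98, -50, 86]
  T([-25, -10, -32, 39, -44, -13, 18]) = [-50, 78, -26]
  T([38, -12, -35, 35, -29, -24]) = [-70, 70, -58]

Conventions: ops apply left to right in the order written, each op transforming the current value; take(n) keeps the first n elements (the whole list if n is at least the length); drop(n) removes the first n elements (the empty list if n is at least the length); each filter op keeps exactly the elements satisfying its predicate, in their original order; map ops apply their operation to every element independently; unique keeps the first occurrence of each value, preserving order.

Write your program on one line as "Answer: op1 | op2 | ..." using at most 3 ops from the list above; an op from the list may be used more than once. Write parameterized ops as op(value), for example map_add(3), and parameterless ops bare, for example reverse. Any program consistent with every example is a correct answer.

filter_odd | map_mul(-2) | map_mul(-1)

Check, running the answer program on each example:
  [32, -36, -47, -49, -25, 43] -> [-47, -49, -25, 43] -> [94, 98, 50, -86] -> [-94, -98, -50, 86]
  [-25, -10, -32, 39, -44, -13, 18] -> [-25, 39, -13] -> [50, -78, 26] -> [-50, 78, -26]
  [38, -12, -35, 35, -29, -24] -> [-35, 35, -29] -> [70, -70, 58] -> [-70, 70, -58]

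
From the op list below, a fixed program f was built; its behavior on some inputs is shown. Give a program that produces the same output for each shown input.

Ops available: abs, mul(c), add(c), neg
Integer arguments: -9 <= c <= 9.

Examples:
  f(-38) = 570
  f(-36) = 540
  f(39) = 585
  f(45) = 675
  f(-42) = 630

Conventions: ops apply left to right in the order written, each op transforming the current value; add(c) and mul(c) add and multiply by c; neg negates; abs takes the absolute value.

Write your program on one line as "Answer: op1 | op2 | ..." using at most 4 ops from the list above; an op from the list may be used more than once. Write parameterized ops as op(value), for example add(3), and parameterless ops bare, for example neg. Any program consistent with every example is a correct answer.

mul(-5) | abs | mul(3)

Check, running the answer program on each example:
  -38 -> 190 -> 190 -> 570
  -36 -> 180 -> 180 -> 540
  39 -> -195 -> 195 -> 585
  45 -> -225 -> 225 -> 675
  -42 -> 210 -> 210 -> 630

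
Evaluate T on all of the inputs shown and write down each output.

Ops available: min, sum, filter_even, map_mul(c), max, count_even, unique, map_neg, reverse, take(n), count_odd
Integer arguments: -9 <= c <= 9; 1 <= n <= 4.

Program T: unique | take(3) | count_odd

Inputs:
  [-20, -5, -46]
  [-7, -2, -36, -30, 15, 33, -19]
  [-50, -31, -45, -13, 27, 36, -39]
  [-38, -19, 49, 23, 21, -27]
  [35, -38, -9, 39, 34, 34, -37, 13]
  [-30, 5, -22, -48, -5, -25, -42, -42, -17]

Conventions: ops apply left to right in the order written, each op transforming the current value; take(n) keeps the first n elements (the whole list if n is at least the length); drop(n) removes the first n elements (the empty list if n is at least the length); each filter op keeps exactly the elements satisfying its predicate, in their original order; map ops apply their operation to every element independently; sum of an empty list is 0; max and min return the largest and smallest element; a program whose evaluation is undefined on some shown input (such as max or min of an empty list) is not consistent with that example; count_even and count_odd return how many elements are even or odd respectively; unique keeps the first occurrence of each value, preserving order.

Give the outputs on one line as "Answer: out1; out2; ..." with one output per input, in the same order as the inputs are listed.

1; 1; 2; 2; 2; 1

Execution, op by op:
  [-20, -5, -46] -> [-20, -5, -46] -> [-20, -5, -46] -> 1
  [-7, -2, -36, -30, 15, 33, -19] -> [-7, -2, -36, -30, 15, 33, -19] -> [-7, -2, -36] -> 1
  [-50, -31, -45, -13, 27, 36, -39] -> [-50, -31, -45, -13, 27, 36, -39] -> [-50, -31, -45] -> 2
  [-38, -19, 49, 23, 21, -27] -> [-38, -19, 49, 23, 21, -27] -> [-38, -19, 49] -> 2
  [35, -38, -9, 39, 34, 34, -37, 13] -> [35, -38, -9, 39, 34, -37, 13] -> [35, -38, -9] -> 2
  [-30, 5, -22, -48, -5, -25, -42, -42, -17] -> [-30, 5, -22, -48, -5, -25, -42, -17] -> [-30, 5, -22] -> 1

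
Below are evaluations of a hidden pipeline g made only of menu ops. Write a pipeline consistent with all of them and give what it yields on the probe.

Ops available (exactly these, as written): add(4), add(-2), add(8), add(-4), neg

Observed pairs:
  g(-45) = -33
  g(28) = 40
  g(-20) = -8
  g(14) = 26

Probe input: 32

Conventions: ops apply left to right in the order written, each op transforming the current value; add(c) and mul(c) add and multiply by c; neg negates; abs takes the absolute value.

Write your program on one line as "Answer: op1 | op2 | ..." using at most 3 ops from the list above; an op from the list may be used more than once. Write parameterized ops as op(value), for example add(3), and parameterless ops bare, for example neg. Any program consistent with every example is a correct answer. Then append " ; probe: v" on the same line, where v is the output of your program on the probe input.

add(4) | add(8) ; probe: 44

Check, running the answer program on each example:
  -45 -> -41 -> -33
  28 -> 32 -> 40
  -20 -> -16 -> -8
  14 -> 18 -> 26
  probe: 32 -> 36 -> 44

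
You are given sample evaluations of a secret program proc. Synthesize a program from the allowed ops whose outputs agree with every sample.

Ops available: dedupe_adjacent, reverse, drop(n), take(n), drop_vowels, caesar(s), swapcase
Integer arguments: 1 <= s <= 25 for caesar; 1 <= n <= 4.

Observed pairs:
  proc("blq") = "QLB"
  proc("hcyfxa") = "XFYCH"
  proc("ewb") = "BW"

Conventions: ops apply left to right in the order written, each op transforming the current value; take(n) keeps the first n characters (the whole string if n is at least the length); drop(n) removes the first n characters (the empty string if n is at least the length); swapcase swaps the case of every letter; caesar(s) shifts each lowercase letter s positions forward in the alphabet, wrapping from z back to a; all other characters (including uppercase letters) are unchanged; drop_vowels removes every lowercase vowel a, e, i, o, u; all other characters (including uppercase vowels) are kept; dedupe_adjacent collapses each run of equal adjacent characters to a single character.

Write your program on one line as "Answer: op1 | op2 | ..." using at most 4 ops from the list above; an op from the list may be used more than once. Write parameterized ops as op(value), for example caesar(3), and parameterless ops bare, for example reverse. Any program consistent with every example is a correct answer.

drop_vowels | swapcase | reverse

Check, running the answer program on each example:
  "blq" -> "blq" -> "BLQ" -> "QLB"
  "hcyfxa" -> "hcyfx" -> "HCYFX" -> "XFYCH"
  "ewb" -> "wb" -> "WB" -> "BW"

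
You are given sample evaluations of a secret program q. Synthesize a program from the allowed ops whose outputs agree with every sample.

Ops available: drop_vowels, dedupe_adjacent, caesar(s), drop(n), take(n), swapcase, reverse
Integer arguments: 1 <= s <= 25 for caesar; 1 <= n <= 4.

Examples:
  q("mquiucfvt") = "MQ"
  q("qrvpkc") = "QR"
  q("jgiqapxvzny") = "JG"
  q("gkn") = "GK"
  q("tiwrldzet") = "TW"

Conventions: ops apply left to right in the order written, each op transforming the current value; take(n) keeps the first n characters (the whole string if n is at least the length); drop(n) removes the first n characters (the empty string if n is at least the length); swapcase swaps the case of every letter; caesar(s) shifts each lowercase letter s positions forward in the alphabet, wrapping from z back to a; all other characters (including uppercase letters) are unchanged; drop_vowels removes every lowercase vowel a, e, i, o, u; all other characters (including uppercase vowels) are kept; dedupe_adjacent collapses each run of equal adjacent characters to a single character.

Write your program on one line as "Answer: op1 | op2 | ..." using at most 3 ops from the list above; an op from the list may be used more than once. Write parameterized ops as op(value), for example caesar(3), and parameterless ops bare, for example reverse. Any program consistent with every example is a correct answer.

drop_vowels | take(2) | swapcase

Check, running the answer program on each example:
  "mquiucfvt" -> "mqcfvt" -> "mq" -> "MQ"
  "qrvpkc" -> "qrvpkc" -> "qr" -> "QR"
  "jgiqapxvzny" -> "jgqpxvzny" -> "jg" -> "JG"
  "gkn" -> "gkn" -> "gk" -> "GK"
  "tiwrldzet" -> "twrldzt" -> "tw" -> "TW"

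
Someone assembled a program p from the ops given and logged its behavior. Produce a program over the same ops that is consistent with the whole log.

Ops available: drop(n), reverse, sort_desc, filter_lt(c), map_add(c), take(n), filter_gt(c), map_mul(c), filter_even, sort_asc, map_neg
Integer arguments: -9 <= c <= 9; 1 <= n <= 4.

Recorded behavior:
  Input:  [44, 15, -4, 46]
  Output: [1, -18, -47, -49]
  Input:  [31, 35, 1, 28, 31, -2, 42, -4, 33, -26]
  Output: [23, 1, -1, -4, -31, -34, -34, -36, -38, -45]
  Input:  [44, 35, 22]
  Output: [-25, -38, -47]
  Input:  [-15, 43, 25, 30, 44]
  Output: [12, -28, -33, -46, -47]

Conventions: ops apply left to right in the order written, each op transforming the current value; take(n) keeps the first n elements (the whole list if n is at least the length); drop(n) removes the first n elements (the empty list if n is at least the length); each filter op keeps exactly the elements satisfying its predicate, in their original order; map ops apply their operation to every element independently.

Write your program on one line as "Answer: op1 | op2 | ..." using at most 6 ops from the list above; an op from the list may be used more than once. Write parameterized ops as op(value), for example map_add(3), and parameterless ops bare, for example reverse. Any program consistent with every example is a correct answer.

map_neg | reverse | sort_asc | map_add(-3) | sort_desc

Check, running the answer program on each example:
  [44, 15, -4, 46] -> [-44, -15, 4, -46] -> [-46, 4, -15, -44] -> [-46, -44, -15, 4] -> [-49, -47, -18, 1] -> [1, -18, -47, -49]
  [31, 35, 1, 28, 31, -2, 42, -4, 33, -26] -> [-31, -35, -1, -28, -31, 2, -42, 4, -33, 26] -> [26, -33, 4, -42, 2, -31, -28, -1, -35, -31] -> [-42, -35, -33, -31, -31, -28, -1, 2, 4, 26] -> [-45, -38, -36, -34, -34, -31, -4, -1, 1, 23] -> [23, 1, -1, -4, -31, -34, -34, -36, -38, -45]
  [44, 35, 22] -> [-44, -35, -22] -> [-22, -35, -44] -> [-44, -35, -22] -> [-47, -38, -25] -> [-25, -38, -47]
  [-15, 43, 25, 30, 44] -> [15, -43, -25, -30, -44] -> [-44, -30, -25, -43, 15] -> [-44, -43, -30, -25, 15] -> [-47, -46, -33, -28, 12] -> [12, -28, -33, -46, -47]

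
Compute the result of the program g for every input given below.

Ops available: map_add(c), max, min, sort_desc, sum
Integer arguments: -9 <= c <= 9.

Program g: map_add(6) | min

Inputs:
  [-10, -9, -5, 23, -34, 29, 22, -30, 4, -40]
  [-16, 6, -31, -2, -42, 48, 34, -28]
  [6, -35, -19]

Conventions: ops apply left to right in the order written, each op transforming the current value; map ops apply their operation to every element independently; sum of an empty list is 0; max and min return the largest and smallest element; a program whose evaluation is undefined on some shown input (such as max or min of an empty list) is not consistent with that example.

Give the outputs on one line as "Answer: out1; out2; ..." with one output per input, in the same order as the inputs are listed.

-34; -36; -29

Execution, op by op:
  [-10, -9, -5, 23, -34, 29, 22, -30, 4, -40] -> [-4, -3, 1, 29, -28, 35, 28, -24, 10, -34] -> -34
  [-16, 6, -31, -2, -42, 48, 34, -28] -> [-10, 12, -25, 4, -36, 54, 40, -22] -> -36
  [6, -35, -19] -> [12, -29, -13] -> -29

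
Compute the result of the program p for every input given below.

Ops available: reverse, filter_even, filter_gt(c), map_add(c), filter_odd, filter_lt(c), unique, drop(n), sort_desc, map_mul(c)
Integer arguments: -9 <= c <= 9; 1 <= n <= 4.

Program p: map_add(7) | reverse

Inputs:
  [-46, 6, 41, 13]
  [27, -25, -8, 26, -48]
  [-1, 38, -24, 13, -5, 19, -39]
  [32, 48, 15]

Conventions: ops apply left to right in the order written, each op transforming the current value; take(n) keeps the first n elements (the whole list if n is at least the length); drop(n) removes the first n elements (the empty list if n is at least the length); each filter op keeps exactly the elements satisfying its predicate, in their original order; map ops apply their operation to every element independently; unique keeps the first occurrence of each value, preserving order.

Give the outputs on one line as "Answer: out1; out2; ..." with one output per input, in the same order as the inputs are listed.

Execution, op by op:
  [-46, 6, 41, 13] -> [-39, 13, 48, 20] -> [20, 48, 13, -39]
  [27, -25, -8, 26, -48] -> [34, -18, -1, 33, -41] -> [-41, 33, -1, -18, 34]
  [-1, 38, -24, 13, -5, 19, -39] -> [6, 45, -17, 20, 2, 26, -32] -> [-32, 26, 2, 20, -17, 45, 6]
  [32, 48, 15] -> [39, 55, 22] -> [22, 55, 39]

[20, 48, 13, -39]; [-41, 33, -1, -18, 34]; [-32, 26, 2, 20, -17, 45, 6]; [22, 55, 39]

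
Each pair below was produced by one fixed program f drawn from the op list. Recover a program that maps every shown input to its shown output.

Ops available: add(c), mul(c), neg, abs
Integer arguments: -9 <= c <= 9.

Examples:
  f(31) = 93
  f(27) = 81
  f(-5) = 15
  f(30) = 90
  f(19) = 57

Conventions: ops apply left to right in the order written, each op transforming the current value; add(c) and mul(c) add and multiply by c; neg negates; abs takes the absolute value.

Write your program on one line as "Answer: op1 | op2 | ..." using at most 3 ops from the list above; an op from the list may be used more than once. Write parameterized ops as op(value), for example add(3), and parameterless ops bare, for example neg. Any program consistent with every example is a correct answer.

abs | mul(-3) | abs

Check, running the answer program on each example:
  31 -> 31 -> -93 -> 93
  27 -> 27 -> -81 -> 81
  -5 -> 5 -> -15 -> 15
  30 -> 30 -> -90 -> 90
  19 -> 19 -> -57 -> 57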